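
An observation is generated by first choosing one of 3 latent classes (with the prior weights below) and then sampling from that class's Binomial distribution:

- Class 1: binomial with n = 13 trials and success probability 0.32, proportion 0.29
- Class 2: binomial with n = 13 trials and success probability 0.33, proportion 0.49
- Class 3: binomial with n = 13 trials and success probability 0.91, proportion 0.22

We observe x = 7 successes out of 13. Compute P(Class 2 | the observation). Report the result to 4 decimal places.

0.6559

The responsibility of component k is π_k f_k(x) divided by Σ_j π_j f_j(x).
Evaluate each component's likelihood at the observed value:
  f_1 = 0.0582936
  f_2 = 0.0661552
  f_3 = 0.000471262
Multiply by the mixture weights:
  π_1·f_1 = 0.29 × 0.0582936 = 0.0169051
  π_2·f_2 = 0.49 × 0.0661552 = 0.032416
  π_3·f_3 = 0.22 × 0.000471262 = 0.000103678
Denominator: 0.0169051 + 0.032416 + 0.000103678 = 0.0494248
Responsibility of Class 2: 0.032416 / 0.0494248 ≈ 0.6559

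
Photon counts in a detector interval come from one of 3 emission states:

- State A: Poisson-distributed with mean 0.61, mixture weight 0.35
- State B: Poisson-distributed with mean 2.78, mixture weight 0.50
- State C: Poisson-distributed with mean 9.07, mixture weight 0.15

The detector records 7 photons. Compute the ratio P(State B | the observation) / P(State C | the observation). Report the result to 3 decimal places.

0.457

Posterior odds = (π_i f_i(x)) / (π_j f_j(x)); the normalising sum cancels.
Poisson probabilities:
  p_A = e^(−0.61)·0.61^7/7! = 3.38812e-06
  p_B = e^(−2.78)·2.78^7/7! = 0.0157959
  p_C = e^(−9.07)·9.07^7/7! = 0.115284
Odds = (0.50/0.15) × (0.0157959/0.115284) = 3.33333 × 0.137017 ≈ 0.457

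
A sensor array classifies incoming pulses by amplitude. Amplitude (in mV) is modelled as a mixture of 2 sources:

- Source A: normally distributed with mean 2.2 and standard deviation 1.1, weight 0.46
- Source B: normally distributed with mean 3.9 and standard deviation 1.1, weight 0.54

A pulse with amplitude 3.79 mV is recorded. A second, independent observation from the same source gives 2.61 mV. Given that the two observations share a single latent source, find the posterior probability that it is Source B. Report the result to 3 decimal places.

0.641

Apply Bayes' rule: the posterior for each component is proportional to its prior times its likelihood at x.
Since both observations come from the same component, the likelihood for component k is f_k(x₁)·f_k(x₂).
  L_A = [0.127592] × [0.338337] = 0.0431691
  L_B = [0.360866] × [0.182338] = 0.0657996
Multiply by the mixture weights:
  π_A·L_A = 0.46 × 0.0431691 = 0.0198578
  π_B·L_B = 0.54 × 0.0657996 = 0.0355318
Normaliser: 0.0198578 + 0.0355318 = 0.0553896
P(Source B | x₁, x₂) ≈ 0.641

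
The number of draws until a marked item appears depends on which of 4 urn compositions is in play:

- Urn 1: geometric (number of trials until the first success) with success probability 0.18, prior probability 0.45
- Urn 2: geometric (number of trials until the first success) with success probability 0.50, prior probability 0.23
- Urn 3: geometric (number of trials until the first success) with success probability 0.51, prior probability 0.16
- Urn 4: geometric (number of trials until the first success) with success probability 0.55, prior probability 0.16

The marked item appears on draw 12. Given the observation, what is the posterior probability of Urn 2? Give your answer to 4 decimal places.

0.0061

Posterior ∝ prior × likelihood, so P(k | x) ∝ w_k f_k(x); normalise over all components.
Geometric probabilities:
  f_1 = 0.18·(1−0.18)^11 = 0.18·0.112707 = 0.0202873
  f_2 = 0.50·(1−0.50)^11 = 0.50·0.000488281 = 0.000244141
  f_3 = 0.51·(1−0.51)^11 = 0.51·0.000390982 = 0.000199401
  f_4 = 0.55·(1−0.55)^11 = 0.55·0.000153228 = 8.42753e-05
Weight by the priors:
  w_1·f_1 = 0.45 × 0.0202873 = 0.0091293
  w_2·f_2 = 0.23 × 0.000244141 = 5.61523e-05
  w_3·f_3 = 0.16 × 0.000199401 = 3.19041e-05
  w_4·f_4 = 0.16 × 8.42753e-05 = 1.3484e-05
Evidence: 0.0091293 + 5.61523e-05 + 3.19041e-05 + 1.3484e-05 = 0.00923084
Responsibility of Urn 2: 5.61523e-05 / 0.00923084 ≈ 0.0061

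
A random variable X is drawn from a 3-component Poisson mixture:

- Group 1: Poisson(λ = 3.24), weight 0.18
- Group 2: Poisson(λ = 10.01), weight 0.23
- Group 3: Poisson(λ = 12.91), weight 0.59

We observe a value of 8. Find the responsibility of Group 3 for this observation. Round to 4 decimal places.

0.4996

By Bayes' theorem, P(k | x) = w_k f_k(x) / Σ_j w_j f_j(x).
Evaluate each component's likelihood at the observed value:
  L_1 = e^(−3.24)·3.24^8/8! = 0.0117957
  L_2 = e^(−10.01)·10.01^8/8! = 0.112374
  L_3 = e^(−12.91)·12.91^8/8! = 0.0473312
Unnormalised posteriors:
  w_1·L_1 = 0.18 × 0.0117957 = 0.00212323
  w_2·L_2 = 0.23 × 0.112374 = 0.0258459
  w_3·L_3 = 0.59 × 0.0473312 = 0.0279254
Marginal: 0.00212323 + 0.0258459 + 0.0279254 = 0.0558946
So the posterior for Group 3 is 0.0279254 / 0.0558946 ≈ 0.4996.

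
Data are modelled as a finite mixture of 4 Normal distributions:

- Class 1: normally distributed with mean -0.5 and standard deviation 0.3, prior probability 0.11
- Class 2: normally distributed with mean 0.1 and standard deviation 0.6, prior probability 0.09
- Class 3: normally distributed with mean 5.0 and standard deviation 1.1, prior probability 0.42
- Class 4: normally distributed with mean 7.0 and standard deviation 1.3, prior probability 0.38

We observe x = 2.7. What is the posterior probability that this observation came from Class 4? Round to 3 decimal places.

0.028

Posterior ∝ prior × likelihood, so P(k | x) ∝ w_k f_k(x); normalise over all components.
Evaluate each component's likelihood at the observed value:
  f_1 = 2.61372e-25
  f_2 = 5.56181e-05
  f_3 = 0.0407541
  f_4 = 0.0012918
Weight by the priors:
  w_1·f_1 = 0.11 × 2.61372e-25 = 2.87509e-26
  w_2·f_2 = 0.09 × 5.56181e-05 = 5.00563e-06
  w_3·f_3 = 0.42 × 0.0407541 = 0.0171167
  w_4·f_4 = 0.38 × 0.0012918 = 0.000490885
Evidence: 2.87509e-26 + 5.00563e-06 + 0.0171167 + 0.000490885 = 0.0176126
P(Class 4 | 2.7) = 0.000490885 / 0.0176126 ≈ 0.028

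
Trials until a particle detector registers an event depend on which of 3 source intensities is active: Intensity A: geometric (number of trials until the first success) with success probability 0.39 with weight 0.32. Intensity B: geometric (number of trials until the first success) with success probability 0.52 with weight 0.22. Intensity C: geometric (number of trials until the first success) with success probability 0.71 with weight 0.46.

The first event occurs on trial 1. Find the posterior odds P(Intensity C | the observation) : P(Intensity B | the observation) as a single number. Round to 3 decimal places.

2.855

Posterior odds = (π_i f_i(x)) / (π_j f_j(x)); the normalising sum cancels.
Evaluate each component's likelihood at the observed value:
  f_A = 0.39·(1−0.39)^0 = 0.39·1 = 0.39
  f_B = 0.52·(1−0.52)^0 = 0.52·1 = 0.52
  f_C = 0.71·(1−0.71)^0 = 0.71·1 = 0.71
Posterior odds = (π_C·f_C) / (π_B·f_B) = (0.46·0.71) / (0.22·0.52) = 0.3266 / 0.1144 ≈ 2.855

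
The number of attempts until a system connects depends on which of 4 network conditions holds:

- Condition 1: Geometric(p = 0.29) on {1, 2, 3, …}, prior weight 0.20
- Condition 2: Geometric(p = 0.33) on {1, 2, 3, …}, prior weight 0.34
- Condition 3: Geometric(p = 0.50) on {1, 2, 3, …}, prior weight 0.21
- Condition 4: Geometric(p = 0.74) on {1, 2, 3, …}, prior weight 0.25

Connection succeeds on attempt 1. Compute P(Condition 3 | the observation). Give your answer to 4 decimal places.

0.2282

Posterior ∝ prior × likelihood, so P(k | x) ∝ w_k f_k(x); normalise over all components.
Evaluate each component's likelihood at the observed value:
  p_1 = 0.29
  p_2 = 0.33
  p_3 = 0.5
  p_4 = 0.74
Weight by the priors:
  w_1·p_1 = 0.20 × 0.29 = 0.058
  w_2·p_2 = 0.34 × 0.33 = 0.1122
  w_3·p_3 = 0.21 × 0.5 = 0.105
  w_4·p_4 = 0.25 × 0.74 = 0.185
Evidence: 0.058 + 0.1122 + 0.105 + 0.185 = 0.4602
P(Condition 3 | data) ≈ 0.2282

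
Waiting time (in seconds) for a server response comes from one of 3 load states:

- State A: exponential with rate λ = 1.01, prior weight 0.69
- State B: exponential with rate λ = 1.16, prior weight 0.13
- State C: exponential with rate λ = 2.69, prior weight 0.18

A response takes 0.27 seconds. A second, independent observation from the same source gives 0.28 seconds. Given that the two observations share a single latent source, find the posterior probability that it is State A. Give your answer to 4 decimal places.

0.5093

Apply Bayes' rule: the posterior for each component is proportional to its prior times its likelihood at x.
Since both observations come from the same component, the likelihood for component k is f_k(x₁)·f_k(x₂).
  f_A = [1.01·e^(−1.01·0.27) = 1.01·e^(−0.2727) = 0.768934] × [0.761207] = 0.585318
  f_B = [1.16·e^(−1.16·0.27) = 1.16·e^(−0.3132) = 0.84808] × [0.838299] = 0.710945
  f_C = [2.69·e^(−2.69·0.27) = 2.69·e^(−0.7263) = 1.30114] × [1.26661] = 1.64803
Multiply by the mixture weights:
  π_A·f_A = 0.69 × 0.585318 = 0.40387
  π_B·f_B = 0.13 × 0.710945 = 0.0924229
  π_C·f_C = 0.18 × 1.64803 = 0.296646
Denominator: 0.40387 + 0.0924229 + 0.296646 = 0.792938
P(State A | x₁,x₂) ≈ 0.5093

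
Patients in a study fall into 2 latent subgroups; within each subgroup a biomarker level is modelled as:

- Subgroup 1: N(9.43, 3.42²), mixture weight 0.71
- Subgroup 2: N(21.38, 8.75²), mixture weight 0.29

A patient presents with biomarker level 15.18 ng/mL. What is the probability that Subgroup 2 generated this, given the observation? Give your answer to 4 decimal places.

0.3379

By Bayes' theorem, P(k | x) = P(Z=k) f_k(x) / Σ_j P(Z=j) f_j(x).
Normal densities:
  p_1 = (1/(3.42·√(2π)))·exp(−(15.18−9.43)²/(2·3.42²)) = 0.116650·exp(-1.41336) = 0.0283837
  p_2 = (1/(8.75·√(2π)))·exp(−(15.18−21.38)²/(2·8.75²)) = 0.045593·exp(-0.25104) = 0.0354714
Multiply by the mixture weights:
  P(Z=1)·p_1 = 0.71 × 0.0283837 = 0.0201524
  P(Z=2)·p_2 = 0.29 × 0.0354714 = 0.0102867
Denominator: 0.0201524 + 0.0102867 = 0.0304391
P(Subgroup 2 | x) = 0.0102867 / 0.0304391 ≈ 0.3379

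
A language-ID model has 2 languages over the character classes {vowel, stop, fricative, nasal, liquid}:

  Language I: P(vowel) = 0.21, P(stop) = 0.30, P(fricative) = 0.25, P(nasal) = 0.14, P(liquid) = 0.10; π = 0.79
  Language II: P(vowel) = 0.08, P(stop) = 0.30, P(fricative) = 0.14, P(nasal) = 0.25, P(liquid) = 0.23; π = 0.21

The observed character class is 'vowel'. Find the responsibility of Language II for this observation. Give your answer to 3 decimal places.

0.092

By Bayes' theorem, P(k | x) = w_k f_k(x) / Σ_j w_j f_j(x).
Categorical probabilities:
  f_I = P(vowel | comp) = 0.21
  f_II = P(vowel | comp) = 0.08
Unnormalised posteriors:
  w_I·f_I = 0.79 × 0.21 = 0.1659
  w_II·f_II = 0.21 × 0.08 = 0.0168
Evidence: 0.1659 + 0.0168 = 0.1827
P(Language II | data) ≈ 0.092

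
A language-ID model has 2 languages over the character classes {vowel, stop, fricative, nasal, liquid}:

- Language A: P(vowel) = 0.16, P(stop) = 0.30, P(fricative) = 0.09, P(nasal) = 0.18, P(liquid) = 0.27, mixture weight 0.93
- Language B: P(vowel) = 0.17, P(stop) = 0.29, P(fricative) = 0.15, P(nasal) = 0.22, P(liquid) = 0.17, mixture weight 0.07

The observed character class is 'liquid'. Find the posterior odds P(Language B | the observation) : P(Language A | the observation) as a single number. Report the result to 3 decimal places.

0.047

Only the two components matter; the odds are (π_i f_i(x)) / (π_j f_j(x)).
Evaluate each component's likelihood at the observed value:
  L_A = P(liquid | comp) = 0.27
  L_B = P(liquid | comp) = 0.17
Posterior odds = (π_B·L_B) / (π_A·L_A) = (0.07·0.17) / (0.93·0.27) = 0.0119 / 0.2511 ≈ 0.047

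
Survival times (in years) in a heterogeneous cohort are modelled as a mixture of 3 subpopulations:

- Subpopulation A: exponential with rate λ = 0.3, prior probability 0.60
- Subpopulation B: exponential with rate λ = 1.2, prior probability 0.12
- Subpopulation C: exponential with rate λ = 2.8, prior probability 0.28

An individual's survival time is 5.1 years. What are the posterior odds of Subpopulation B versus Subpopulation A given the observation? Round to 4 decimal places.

Only the two components matter; the odds are (π_i f_i(x)) / (π_j f_j(x)).
Evaluate each component's likelihood at the observed value:
  f_A = 0.0649607
  f_B = 0.00263815
  f_C = 1.75968e-06
0.000316578 / 0.0389764 ≈ 0.0081

0.0081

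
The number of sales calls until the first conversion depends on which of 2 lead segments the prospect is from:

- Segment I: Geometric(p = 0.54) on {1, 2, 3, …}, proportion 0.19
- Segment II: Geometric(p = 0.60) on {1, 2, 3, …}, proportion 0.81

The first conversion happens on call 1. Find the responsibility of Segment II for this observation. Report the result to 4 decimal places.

The responsibility of component k is P(Z=k) f_k(x) divided by Σ_j P(Z=j) f_j(x).
Evaluate each component's likelihood at the observed value:
  L_I = 0.54·(1−0.54)^0 = 0.54·1 = 0.54
  L_II = 0.60·(1−0.60)^0 = 0.60·1 = 0.6
Weight by the priors:
  P(Z=I)·L_I = 0.19 × 0.54 = 0.1026
  P(Z=II)·L_II = 0.81 × 0.6 = 0.486
Normaliser: 0.1026 + 0.486 = 0.5886
So the posterior for Segment II is 0.486 / 0.5886 ≈ 0.8257.

0.8257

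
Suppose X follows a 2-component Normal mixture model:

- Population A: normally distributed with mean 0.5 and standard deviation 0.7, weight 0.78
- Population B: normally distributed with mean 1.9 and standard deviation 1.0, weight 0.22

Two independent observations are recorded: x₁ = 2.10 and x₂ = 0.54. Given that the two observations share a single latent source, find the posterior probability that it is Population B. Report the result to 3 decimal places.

P(component k | x) = w_k·f_k(x) / marginal(x), where marginal(x) = Σ_j w_j·f_j(x).
Since both observations come from the same component, the likelihood for component k is f_k(x₁)·f_k(x₂).
  f_A = [0.0418147] × [0.568988] = 0.023792
  f_B = [0.391043] × [0.158225] = 0.0618726
Unnormalised posteriors:
  w_A·f_A = 0.78 × 0.023792 = 0.0185578
  w_B·f_B = 0.22 × 0.0618726 = 0.013612
Marginal: 0.0185578 + 0.013612 = 0.0321698
P(Population B | x₁, x₂) ≈ 0.423

0.423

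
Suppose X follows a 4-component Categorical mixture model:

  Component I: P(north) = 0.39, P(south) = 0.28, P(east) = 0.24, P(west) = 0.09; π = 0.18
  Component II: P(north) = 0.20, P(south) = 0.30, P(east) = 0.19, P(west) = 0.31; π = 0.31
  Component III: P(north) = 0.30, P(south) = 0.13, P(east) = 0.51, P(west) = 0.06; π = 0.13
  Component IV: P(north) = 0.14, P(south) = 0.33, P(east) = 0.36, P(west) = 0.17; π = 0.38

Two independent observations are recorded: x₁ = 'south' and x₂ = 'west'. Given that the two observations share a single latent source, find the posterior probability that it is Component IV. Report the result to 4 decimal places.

By Bayes' theorem, P(k | x) = w_k f_k(x) / Σ_j w_j f_j(x).
Since both observations come from the same component, the likelihood for component k is f_k(x₁)·f_k(x₂).
  p_I = [P(south | comp) = 0.28] × [0.09] = 0.0252
  p_II = [P(south | comp) = 0.30] × [0.31] = 0.093
  p_III = [P(south | comp) = 0.13] × [0.06] = 0.0078
  p_IV = [P(south | comp) = 0.33] × [0.17] = 0.0561
Weight by the priors:
  w_I·p_I = 0.18 × 0.0252 = 0.004536
  w_II·p_II = 0.31 × 0.093 = 0.02883
  w_III·p_III = 0.13 × 0.0078 = 0.001014
  w_IV·p_IV = 0.38 × 0.0561 = 0.021318
Sum: 0.004536 + 0.02883 + 0.001014 + 0.021318 = 0.055698
So the posterior for Component IV is 0.021318 / 0.055698 ≈ 0.3827.

0.3827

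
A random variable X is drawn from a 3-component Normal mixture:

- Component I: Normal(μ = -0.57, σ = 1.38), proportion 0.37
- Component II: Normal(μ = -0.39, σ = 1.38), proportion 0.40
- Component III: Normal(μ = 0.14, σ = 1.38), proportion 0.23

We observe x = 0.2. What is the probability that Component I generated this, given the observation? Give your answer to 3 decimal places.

P(component k | x) = w_k·f_k(x) / marginal(x), where marginal(x) = Σ_j w_j·f_j(x).
Normal densities:
  f_I = 0.247415
  f_II = 0.263839
  f_III = 0.288815
Prior × likelihood for each component:
  w_I·f_I = 0.37 × 0.247415 = 0.0915436
  w_II·f_II = 0.40 × 0.263839 = 0.105536
  w_III·f_III = 0.23 × 0.288815 = 0.0664276
Marginal: 0.0915436 + 0.105536 + 0.0664276 = 0.263507
So the posterior for Component I is 0.0915436 / 0.263507 ≈ 0.347.

0.347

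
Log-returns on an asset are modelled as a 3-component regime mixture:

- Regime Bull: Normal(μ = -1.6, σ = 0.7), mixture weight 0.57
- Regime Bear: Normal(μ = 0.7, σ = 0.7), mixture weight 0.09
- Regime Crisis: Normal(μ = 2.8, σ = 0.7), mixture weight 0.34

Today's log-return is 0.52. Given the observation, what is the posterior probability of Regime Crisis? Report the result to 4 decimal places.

0.0179

Apply Bayes' rule: the posterior for each component is proportional to its prior times its likelihood at x.
Component likelihoods at x = 0.52:
  p_Bull = 0.00580877
  p_Bear = 0.551383
  p_Crisis = 0.00283205
Multiply by the mixture weights:
  w_Bull·p_Bull = 0.57 × 0.00580877 = 0.003311
  w_Bear·p_Bear = 0.09 × 0.551383 = 0.0496245
  w_Crisis·p_Crisis = 0.34 × 0.00283205 = 0.000962898
Marginal: 0.003311 + 0.0496245 + 0.000962898 = 0.0538984
P(Regime Crisis | data) = 0.000962898 / 0.0538984 ≈ 0.0179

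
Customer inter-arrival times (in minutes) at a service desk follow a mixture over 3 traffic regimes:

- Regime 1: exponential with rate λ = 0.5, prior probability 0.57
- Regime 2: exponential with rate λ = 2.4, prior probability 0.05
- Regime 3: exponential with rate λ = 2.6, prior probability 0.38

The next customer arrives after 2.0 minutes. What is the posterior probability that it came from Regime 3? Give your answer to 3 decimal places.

Apply Bayes' rule: the posterior for each component is proportional to its prior times its likelihood at x.
Evaluate each component's likelihood at the observed value:
  p_1 = 0.18394
  p_2 = 0.0197514
  p_3 = 0.0143431
Multiply by the mixture weights:
  π_1·p_1 = 0.57 × 0.18394 = 0.104846
  π_2·p_2 = 0.05 × 0.0197514 = 0.00098757
  π_3·p_3 = 0.38 × 0.0143431 = 0.00545037
Marginal: 0.104846 + 0.00098757 + 0.00545037 = 0.111284
Responsibility of Regime 3: 0.00545037 / 0.111284 ≈ 0.049

0.049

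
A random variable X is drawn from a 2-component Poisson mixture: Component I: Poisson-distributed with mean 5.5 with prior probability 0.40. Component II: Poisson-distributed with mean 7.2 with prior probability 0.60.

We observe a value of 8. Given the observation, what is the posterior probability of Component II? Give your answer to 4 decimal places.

By Bayes' theorem, P(k | x) = P(Z=k) f_k(x) / Σ_j P(Z=j) f_j(x).
Poisson probabilities:
  f_I = 0.0848714
  f_II = 0.133727
Prior × likelihood for each component:
  P(Z=I)·f_I = 0.40 × 0.0848714 = 0.0339486
  P(Z=II)·f_II = 0.60 × 0.133727 = 0.0802362
Evidence: 0.0339486 + 0.0802362 = 0.114185
P(Component II | the observation) = 0.0802362 / 0.114185 ≈ 0.7027

0.7027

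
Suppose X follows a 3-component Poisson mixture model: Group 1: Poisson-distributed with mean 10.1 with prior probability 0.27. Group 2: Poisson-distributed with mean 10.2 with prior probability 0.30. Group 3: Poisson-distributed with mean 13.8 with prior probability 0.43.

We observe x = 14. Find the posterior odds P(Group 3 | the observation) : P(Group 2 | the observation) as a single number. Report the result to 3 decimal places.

The posterior odds equal the prior odds times the likelihood ratio: (P(Z=i)/P(Z=j))·(f_i(x)/f_j(x)).
Evaluate each component's likelihood at the observed value:
  L_1 = 0.0541647
  L_2 = 0.0562588
  L_3 = 0.105836
Odds = (0.43/0.30) × (0.105836/0.0562588) = 1.43333 × 1.88124 ≈ 2.696

2.696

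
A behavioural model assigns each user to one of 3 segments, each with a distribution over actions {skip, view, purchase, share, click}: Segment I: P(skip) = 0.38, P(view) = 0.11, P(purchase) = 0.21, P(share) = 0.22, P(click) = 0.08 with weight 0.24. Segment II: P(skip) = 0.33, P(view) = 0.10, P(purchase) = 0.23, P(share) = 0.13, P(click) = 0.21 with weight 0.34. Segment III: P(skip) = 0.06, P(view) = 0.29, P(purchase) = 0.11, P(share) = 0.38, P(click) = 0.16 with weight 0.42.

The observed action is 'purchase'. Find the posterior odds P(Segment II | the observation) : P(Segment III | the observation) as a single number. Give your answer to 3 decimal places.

The posterior odds equal the prior odds times the likelihood ratio: (w_i/w_j)·(f_i(x)/f_j(x)).
Evaluate each component's likelihood at the observed value:
  p_I = 0.21
  p_II = 0.23
  p_III = 0.11
0.0782 / 0.0462 ≈ 1.693

1.693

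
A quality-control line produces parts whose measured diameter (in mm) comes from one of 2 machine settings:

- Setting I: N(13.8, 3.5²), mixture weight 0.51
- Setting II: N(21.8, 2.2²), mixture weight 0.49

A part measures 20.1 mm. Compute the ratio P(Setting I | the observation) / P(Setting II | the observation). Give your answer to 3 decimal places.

Posterior odds = (w_i f_i(x)) / (w_j f_j(x)); the normalising sum cancels.
Evaluate each component's likelihood at the observed value:
  L_I = (1/(3.5·√(2π)))·exp(−(20.1−13.8)²/(2·3.5²)) = 0.113984·exp(-1.62000) = 0.0225572
  L_II = (1/(2.2·√(2π)))·exp(−(20.1−21.8)²/(2·2.2²)) = 0.181337·exp(-0.29855) = 0.134532
0.0115042 / 0.0659209 ≈ 0.175

0.175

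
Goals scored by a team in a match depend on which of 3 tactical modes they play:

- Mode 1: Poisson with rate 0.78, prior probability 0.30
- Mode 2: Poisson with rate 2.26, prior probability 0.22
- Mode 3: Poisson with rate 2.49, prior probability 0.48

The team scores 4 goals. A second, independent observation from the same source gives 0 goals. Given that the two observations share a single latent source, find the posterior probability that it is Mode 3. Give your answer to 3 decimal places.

By Bayes' theorem, P(k | x) = P(Z=k) f_k(x) / Σ_j P(Z=j) f_j(x).
Since both observations come from the same component, the likelihood for component k is f_k(x₁)·f_k(x₂).
  L_1 = [e^(−0.78)·0.78^4/4! = 0.00706997] × [0.458406] = 0.00324092
  L_2 = [e^(−2.26)·2.26^4/4! = 0.113427] × [0.10435] = 0.0118362
  L_3 = [e^(−2.49)·2.49^4/4! = 0.132798] × [0.08291] = 0.0110103
Weight by the priors:
  P(Z=1)·L_1 = 0.30 × 0.00324092 = 0.000972275
  P(Z=2)·L_2 = 0.22 × 0.0118362 = 0.00260396
  P(Z=3)·L_3 = 0.48 × 0.0110103 = 0.00528495
Sum: 0.000972275 + 0.00260396 + 0.00528495 = 0.00886118
P(Mode 3 | x₁, x₂) ≈ 0.596

0.596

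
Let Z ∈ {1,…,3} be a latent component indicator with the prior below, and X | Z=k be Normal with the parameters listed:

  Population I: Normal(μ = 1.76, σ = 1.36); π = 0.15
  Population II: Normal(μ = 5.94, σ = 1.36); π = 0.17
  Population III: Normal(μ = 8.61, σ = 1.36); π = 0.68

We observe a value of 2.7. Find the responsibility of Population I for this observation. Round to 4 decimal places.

P(component k | x) = P(Z=k)·f_k(x) / marginal(x), where marginal(x) = Σ_j P(Z=j)·f_j(x).
Component likelihoods at x = 2.7:
  p_I = 0.231012
  p_II = 0.0171763
  p_III = 2.32666e-05
Multiply by the mixture weights:
  P(Z=I)·p_I = 0.15 × 0.231012 = 0.0346518
  P(Z=II)·p_II = 0.17 × 0.0171763 = 0.00291997
  P(Z=III)·p_III = 0.68 × 2.32666e-05 = 1.58213e-05
Evidence: 0.0346518 + 0.00291997 + 1.58213e-05 = 0.0375876
Responsibility of Population I: 0.0346518 / 0.0375876 ≈ 0.9219

0.9219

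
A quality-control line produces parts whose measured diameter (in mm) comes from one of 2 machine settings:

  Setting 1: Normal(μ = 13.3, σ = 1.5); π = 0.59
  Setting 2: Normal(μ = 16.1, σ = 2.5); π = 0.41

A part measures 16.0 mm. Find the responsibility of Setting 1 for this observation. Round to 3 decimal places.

0.322

The responsibility of component k is P(Z=k) f_k(x) divided by Σ_j P(Z=j) f_j(x).
Component likelihoods at x = 16.0 mm:
  f_1 = 0.0526334
  f_2 = 0.159449
Unnormalised posteriors:
  P(Z=1)·f_1 = 0.59 × 0.0526334 = 0.0310537
  P(Z=2)·f_2 = 0.41 × 0.159449 = 0.0653742
Denominator: 0.0310537 + 0.0653742 = 0.0964279
Responsibility of Setting 1: 0.0310537 / 0.0964279 ≈ 0.322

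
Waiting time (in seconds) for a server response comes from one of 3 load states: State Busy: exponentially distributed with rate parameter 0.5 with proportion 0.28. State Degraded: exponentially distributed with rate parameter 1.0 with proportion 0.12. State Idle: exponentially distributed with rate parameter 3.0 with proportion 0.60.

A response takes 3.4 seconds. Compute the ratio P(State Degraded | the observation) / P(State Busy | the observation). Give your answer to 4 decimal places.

0.1566

Since P(k|x) ∝ π_k f_k(x), the posterior odds are π_i f_i(x) / (π_j f_j(x)).
Exponential densities:
  L_Busy = 0.0913418
  L_Degraded = 0.0333733
  L_Idle = 0.000111511
0.00400479 / 0.0255757 ≈ 0.1566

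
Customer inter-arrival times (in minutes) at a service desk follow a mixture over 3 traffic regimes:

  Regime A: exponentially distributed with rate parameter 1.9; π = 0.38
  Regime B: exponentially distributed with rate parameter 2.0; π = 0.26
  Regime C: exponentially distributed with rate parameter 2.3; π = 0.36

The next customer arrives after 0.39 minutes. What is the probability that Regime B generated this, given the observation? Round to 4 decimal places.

0.2591

Posterior ∝ prior × likelihood, so P(k | x) ∝ π_k f_k(x); normalise over all components.
Evaluate each component's likelihood at the observed value:
  f_A = 1.9·e^(−1.9·0.39) = 1.9·e^(−0.7410) = 0.90561
  f_B = 2.0·e^(−2.0·0.39) = 2.0·e^(−0.7800) = 0.916812
  f_C = 2.3·e^(−2.3·0.39) = 2.3·e^(−0.8970) = 0.93792
Prior × likelihood for each component:
  π_A·f_A = 0.38 × 0.90561 = 0.344132
  π_B·f_B = 0.26 × 0.916812 = 0.238371
  π_C·f_C = 0.36 × 0.93792 = 0.337651
Evidence: 0.344132 + 0.238371 + 0.337651 = 0.920154
P(Regime B | data) = 0.238371 / 0.920154 ≈ 0.2591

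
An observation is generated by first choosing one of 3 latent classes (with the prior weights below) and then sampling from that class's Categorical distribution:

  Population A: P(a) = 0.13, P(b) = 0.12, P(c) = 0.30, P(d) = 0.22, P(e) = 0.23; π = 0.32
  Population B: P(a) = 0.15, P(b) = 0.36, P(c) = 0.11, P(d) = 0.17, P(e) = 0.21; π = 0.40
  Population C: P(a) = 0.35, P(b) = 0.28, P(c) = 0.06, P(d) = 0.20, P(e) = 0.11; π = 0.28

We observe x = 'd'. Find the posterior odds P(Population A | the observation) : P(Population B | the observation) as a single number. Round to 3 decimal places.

1.035

Since P(k|x) ∝ w_k f_k(x), the posterior odds are w_i f_i(x) / (w_j f_j(x)).
Component likelihoods at x = 'd':
  f_A = P(d | comp) = 0.22
  f_B = P(d | comp) = 0.17
  f_C = P(d | comp) = 0.20
Odds = (0.32/0.40) × (0.22/0.17) = 0.8 × 1.29412 ≈ 1.035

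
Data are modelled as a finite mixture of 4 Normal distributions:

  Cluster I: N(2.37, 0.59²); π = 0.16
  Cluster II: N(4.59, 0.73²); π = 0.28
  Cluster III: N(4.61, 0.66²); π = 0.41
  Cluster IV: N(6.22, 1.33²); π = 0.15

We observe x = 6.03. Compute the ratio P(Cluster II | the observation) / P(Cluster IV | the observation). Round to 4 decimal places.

0.4910

Since P(k|x) ∝ w_k f_k(x), the posterior odds are w_i f_i(x) / (w_j f_j(x)).
Evaluate each component's likelihood at the observed value:
  f_I = 2.97706e-09
  f_II = 0.0780966
  f_III = 0.0597293
  f_IV = 0.296911
0.0218671 / 0.0445367 ≈ 0.4910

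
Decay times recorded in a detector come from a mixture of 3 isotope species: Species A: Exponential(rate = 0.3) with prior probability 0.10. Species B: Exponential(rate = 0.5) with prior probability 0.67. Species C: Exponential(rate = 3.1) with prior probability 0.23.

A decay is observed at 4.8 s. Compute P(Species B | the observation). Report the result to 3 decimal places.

0.810

By Bayes' theorem, P(k | x) = w_k f_k(x) / Σ_j w_j f_j(x).
Evaluate each component's likelihood at the observed value:
  f_A = 0.3·e^(−0.3·4.8) = 0.3·e^(−1.4400) = 0.0710783
  f_B = 0.5·e^(−0.5·4.8) = 0.5·e^(−2.4000) = 0.045359
  f_C = 3.1·e^(−3.1·4.8) = 3.1·e^(−14.8800) = 1.0692e-06
Weight by the priors:
  w_A·f_A = 0.10 × 0.0710783 = 0.00710783
  w_B·f_B = 0.67 × 0.045359 = 0.0303905
  w_C·f_C = 0.23 × 1.0692e-06 = 2.45916e-07
Marginal: 0.00710783 + 0.0303905 + 2.45916e-07 = 0.0374986
Responsibility of Species B: 0.0303905 / 0.0374986 ≈ 0.810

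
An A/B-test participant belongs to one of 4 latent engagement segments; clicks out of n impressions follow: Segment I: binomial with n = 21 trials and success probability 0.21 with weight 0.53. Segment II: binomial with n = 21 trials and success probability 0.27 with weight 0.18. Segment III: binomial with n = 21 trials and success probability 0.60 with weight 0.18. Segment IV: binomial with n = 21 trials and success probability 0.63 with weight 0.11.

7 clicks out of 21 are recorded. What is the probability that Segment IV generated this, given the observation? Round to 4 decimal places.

0.0065

P(component k | x) = w_k·f_k(x) / marginal(x), where marginal(x) = Σ_j w_j·f_j(x).
Component likelihoods at x = 7 clicks out of 21:
  p_I = C(21,7)·0.21^7·0.79^14 = 116280·1.80109e-05·0.036879 = 0.0772359
  p_II = C(21,7)·0.27^7·0.73^14 = 116280·0.000104604·0.0122045 = 0.148447
  p_III = C(21,7)·0.60^7·0.40^14 = 116280·0.0279936·2.68435e-06 = 0.00873783
  p_IV = C(21,7)·0.63^7·0.37^14 = 116280·0.0393898·9.01206e-07 = 0.00412775
Prior × likelihood for each component:
  w_I·p_I = 0.53 × 0.0772359 = 0.040935
  w_II·p_II = 0.18 × 0.148447 = 0.0267205
  w_III·p_III = 0.18 × 0.00873783 = 0.00157281
  w_IV·p_IV = 0.11 × 0.00412775 = 0.000454052
Denominator: 0.040935 + 0.0267205 + 0.00157281 + 0.000454052 = 0.0696824
P(Segment IV | x) ≈ 0.0065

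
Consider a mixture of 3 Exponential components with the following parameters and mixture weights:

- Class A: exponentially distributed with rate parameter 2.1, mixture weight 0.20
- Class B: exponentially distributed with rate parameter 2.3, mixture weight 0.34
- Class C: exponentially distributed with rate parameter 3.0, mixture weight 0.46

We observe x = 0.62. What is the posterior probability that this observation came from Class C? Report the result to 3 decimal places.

0.416

The responsibility of component k is π_k f_k(x) divided by Σ_j π_j f_j(x).
Component likelihoods at x = 0.62:
  f_A = 2.1·e^(−2.1·0.62) = 2.1·e^(−1.3020) = 0.571173
  f_B = 2.3·e^(−2.3·0.62) = 2.3·e^(−1.4260) = 0.552617
  f_C = 3.0·e^(−3.0·0.62) = 3.0·e^(−1.8600) = 0.467018
Weight by the priors:
  π_A·f_A = 0.20 × 0.571173 = 0.114235
  π_B·f_B = 0.34 × 0.552617 = 0.18789
  π_C·f_C = 0.46 × 0.467018 = 0.214828
Sum: 0.114235 + 0.18789 + 0.214828 = 0.516953
So the posterior for Class C is 0.214828 / 0.516953 ≈ 0.416.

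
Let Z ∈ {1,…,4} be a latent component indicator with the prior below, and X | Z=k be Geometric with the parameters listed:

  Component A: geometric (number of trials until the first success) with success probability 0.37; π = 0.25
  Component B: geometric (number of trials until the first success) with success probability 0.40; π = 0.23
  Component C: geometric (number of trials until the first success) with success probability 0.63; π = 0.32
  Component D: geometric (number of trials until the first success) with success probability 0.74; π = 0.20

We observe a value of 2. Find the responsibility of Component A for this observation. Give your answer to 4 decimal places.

0.2572

Apply Bayes' rule: the posterior for each component is proportional to its prior times its likelihood at x.
Geometric probabilities:
  L_A = 0.37·(1−0.37)^1 = 0.37·0.63 = 0.2331
  L_B = 0.40·(1−0.40)^1 = 0.40·0.6 = 0.24
  L_C = 0.63·(1−0.63)^1 = 0.63·0.37 = 0.2331
  L_D = 0.74·(1−0.74)^1 = 0.74·0.26 = 0.1924
Prior × likelihood for each component:
  w_A·L_A = 0.25 × 0.2331 = 0.058275
  w_B·L_B = 0.23 × 0.24 = 0.0552
  w_C·L_C = 0.32 × 0.2331 = 0.074592
  w_D·L_D = 0.20 × 0.1924 = 0.03848
Denominator: 0.058275 + 0.0552 + 0.074592 + 0.03848 = 0.226547
Responsibility of Component A: 0.058275 / 0.226547 ≈ 0.2572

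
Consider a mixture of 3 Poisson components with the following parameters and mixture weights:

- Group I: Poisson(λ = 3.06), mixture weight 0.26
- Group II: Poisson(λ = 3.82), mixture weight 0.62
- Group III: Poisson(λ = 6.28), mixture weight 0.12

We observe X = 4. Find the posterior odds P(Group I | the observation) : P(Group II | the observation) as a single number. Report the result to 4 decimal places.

Since P(k|x) ∝ π_k f_k(x), the posterior odds are π_i f_i(x) / (π_j f_j(x)).
Component likelihoods at x = 4:
  f_I = 0.171291
  f_II = 0.194553
  f_III = 0.121411
Posterior odds = (π_I·f_I) / (π_II·f_II) = (0.26·0.171291) / (0.62·0.194553) = 0.0445355 / 0.120623 ≈ 0.3692

0.3692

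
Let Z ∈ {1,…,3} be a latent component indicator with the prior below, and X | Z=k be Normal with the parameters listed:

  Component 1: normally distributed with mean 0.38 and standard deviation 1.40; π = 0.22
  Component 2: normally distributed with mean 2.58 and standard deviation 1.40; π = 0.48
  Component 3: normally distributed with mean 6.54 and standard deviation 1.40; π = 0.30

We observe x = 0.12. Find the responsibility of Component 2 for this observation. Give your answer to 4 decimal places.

Posterior ∝ prior × likelihood, so P(k | x) ∝ π_k f_k(x); normalise over all components.
Evaluate each component's likelihood at the observed value:
  f_1 = 0.280087
  f_2 = 0.0608596
  f_3 = 7.73466e-06
Prior × likelihood for each component:
  π_1·f_1 = 0.22 × 0.280087 = 0.0616191
  π_2·f_2 = 0.48 × 0.0608596 = 0.0292126
  π_3·f_3 = 0.30 × 7.73466e-06 = 2.3204e-06
Sum: 0.0616191 + 0.0292126 + 2.3204e-06 = 0.090834
P(Component 2 | 0.12) = 0.0292126 / 0.090834 ≈ 0.3216

0.3216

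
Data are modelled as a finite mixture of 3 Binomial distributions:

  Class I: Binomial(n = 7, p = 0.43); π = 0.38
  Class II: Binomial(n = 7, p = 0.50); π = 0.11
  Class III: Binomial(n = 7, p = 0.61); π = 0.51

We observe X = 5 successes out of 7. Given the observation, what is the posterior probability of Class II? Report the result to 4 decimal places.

0.0931

Posterior ∝ prior × likelihood, so P(k | x) ∝ π_k f_k(x); normalise over all components.
Component likelihoods at x = 5 successes out of 7:
  p_I = 0.100302
  p_II = 0.164062
  p_III = 0.269773
Multiply by the mixture weights:
  π_I·p_I = 0.38 × 0.100302 = 0.0381149
  π_II·p_II = 0.11 × 0.164062 = 0.0180469
  π_III·p_III = 0.51 × 0.269773 = 0.137584
Normaliser: 0.0381149 + 0.0180469 + 0.137584 = 0.193746
Responsibility of Class II: 0.0180469 / 0.193746 ≈ 0.0931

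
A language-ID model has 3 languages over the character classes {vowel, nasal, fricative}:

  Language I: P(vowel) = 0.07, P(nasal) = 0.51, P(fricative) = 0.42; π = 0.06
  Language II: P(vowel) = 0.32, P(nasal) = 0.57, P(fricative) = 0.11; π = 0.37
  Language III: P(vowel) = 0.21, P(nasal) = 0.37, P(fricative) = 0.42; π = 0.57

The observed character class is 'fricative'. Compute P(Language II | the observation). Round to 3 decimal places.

0.133

The responsibility of component k is π_k f_k(x) divided by Σ_j π_j f_j(x).
Evaluate each component's likelihood at the observed value:
  f_I = P(fricative | comp) = 0.42
  f_II = P(fricative | comp) = 0.11
  f_III = P(fricative | comp) = 0.42
Weight by the priors:
  π_I·f_I = 0.06 × 0.42 = 0.0252
  π_II·f_II = 0.37 × 0.11 = 0.0407
  π_III·f_III = 0.57 × 0.42 = 0.2394
Sum: 0.0252 + 0.0407 + 0.2394 = 0.3053
Responsibility of Language II: 0.0407 / 0.3053 ≈ 0.133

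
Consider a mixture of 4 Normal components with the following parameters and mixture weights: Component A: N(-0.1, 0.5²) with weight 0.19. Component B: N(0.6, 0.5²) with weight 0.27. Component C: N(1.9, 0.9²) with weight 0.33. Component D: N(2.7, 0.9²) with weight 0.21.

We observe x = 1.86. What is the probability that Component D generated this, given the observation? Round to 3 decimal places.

0.280

Apply Bayes' rule: the posterior for each component is proportional to its prior times its likelihood at x.
Evaluate each component's likelihood at the observed value:
  p_A = 0.000367425
  p_B = 0.0333402
  p_C = 0.442832
  p_D = 0.286753
Multiply by the mixture weights:
  P(Z=A)·p_A = 0.19 × 0.000367425 = 6.98107e-05
  P(Z=B)·p_B = 0.27 × 0.0333402 = 0.00900185
  P(Z=C)·p_C = 0.33 × 0.442832 = 0.146134
  P(Z=D)·p_D = 0.21 × 0.286753 = 0.0602182
Evidence: 6.98107e-05 + 0.00900185 + 0.146134 + 0.0602182 = 0.215424
Responsibility of Component D: 0.0602182 / 0.215424 ≈ 0.280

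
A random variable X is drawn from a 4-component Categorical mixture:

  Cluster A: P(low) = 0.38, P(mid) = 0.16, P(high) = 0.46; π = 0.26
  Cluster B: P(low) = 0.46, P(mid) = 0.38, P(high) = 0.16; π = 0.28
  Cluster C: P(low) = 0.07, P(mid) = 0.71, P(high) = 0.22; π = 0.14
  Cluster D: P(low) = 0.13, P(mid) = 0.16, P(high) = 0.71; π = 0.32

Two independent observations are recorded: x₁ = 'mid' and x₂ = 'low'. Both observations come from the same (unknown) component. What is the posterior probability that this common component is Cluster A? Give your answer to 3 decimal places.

0.202

Apply Bayes' rule: the posterior for each component is proportional to its prior times its likelihood at x.
Since both observations come from the same component, the likelihood for component k is f_k(x₁)·f_k(x₂).
  f_A = [P(mid | comp) = 0.16] × [0.38] = 0.0608
  f_B = [P(mid | comp) = 0.38] × [0.46] = 0.1748
  f_C = [P(mid | comp) = 0.71] × [0.07] = 0.0497
  f_D = [P(mid | comp) = 0.16] × [0.13] = 0.0208
Weight by the priors:
  P(Z=A)·f_A = 0.26 × 0.0608 = 0.015808
  P(Z=B)·f_B = 0.28 × 0.1748 = 0.048944
  P(Z=C)·f_C = 0.14 × 0.0497 = 0.006958
  P(Z=D)·f_D = 0.32 × 0.0208 = 0.006656
Sum: 0.015808 + 0.048944 + 0.006958 + 0.006656 = 0.078366
Responsibility of Cluster A: 0.015808 / 0.078366 ≈ 0.202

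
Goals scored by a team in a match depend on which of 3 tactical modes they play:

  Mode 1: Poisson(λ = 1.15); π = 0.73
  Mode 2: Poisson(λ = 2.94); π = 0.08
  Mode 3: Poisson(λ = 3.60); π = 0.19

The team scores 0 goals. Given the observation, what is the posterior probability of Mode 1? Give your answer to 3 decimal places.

Posterior ∝ prior × likelihood, so P(k | x) ∝ P(Z=k) f_k(x); normalise over all components.
Component likelihoods at x = 0 goals:
  L_1 = 0.316637
  L_2 = 0.0528657
  L_3 = 0.0273237
Multiply by the mixture weights:
  P(Z=1)·L_1 = 0.73 × 0.316637 = 0.231145
  P(Z=2)·L_2 = 0.08 × 0.0528657 = 0.00422926
  P(Z=3)·L_3 = 0.19 × 0.0273237 = 0.00519151
Normaliser: 0.231145 + 0.00422926 + 0.00519151 = 0.240566
P(Mode 1 | data) = 0.231145 / 0.240566 ≈ 0.961

0.961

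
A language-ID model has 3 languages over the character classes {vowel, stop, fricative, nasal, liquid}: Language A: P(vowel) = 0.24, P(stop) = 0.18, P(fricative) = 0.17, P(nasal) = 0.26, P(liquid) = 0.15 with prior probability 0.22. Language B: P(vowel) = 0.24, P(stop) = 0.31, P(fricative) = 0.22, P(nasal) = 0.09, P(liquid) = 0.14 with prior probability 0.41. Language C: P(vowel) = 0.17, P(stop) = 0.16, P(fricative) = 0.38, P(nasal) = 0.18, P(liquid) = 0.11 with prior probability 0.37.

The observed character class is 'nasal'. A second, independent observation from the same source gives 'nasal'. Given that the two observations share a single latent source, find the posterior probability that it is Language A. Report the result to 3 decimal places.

P(component k | x) = π_k·f_k(x) / marginal(x), where marginal(x) = Σ_j π_j·f_j(x).
Since both observations come from the same component, the likelihood for component k is f_k(x₁)·f_k(x₂).
  L_A = [0.26] × [0.26] = 0.0676
  L_B = [0.09] × [0.09] = 0.0081
  L_C = [0.18] × [0.18] = 0.0324
Weight by the priors:
  π_A·L_A = 0.22 × 0.0676 = 0.014872
  π_B·L_B = 0.41 × 0.0081 = 0.003321
  π_C·L_C = 0.37 × 0.0324 = 0.011988
Marginal: 0.014872 + 0.003321 + 0.011988 = 0.030181
P(Language A | x₁,x₂) ≈ 0.493

0.493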